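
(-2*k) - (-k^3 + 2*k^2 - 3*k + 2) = k^3 - 2*k^2 + k - 2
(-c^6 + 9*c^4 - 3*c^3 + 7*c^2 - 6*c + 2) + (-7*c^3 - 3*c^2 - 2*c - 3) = -c^6 + 9*c^4 - 10*c^3 + 4*c^2 - 8*c - 1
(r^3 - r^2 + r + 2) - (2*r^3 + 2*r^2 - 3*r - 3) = -r^3 - 3*r^2 + 4*r + 5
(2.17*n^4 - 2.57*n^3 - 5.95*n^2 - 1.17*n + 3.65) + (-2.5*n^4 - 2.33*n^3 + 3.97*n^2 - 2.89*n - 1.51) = -0.33*n^4 - 4.9*n^3 - 1.98*n^2 - 4.06*n + 2.14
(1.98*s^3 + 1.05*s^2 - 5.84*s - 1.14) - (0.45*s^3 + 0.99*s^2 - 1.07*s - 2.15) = 1.53*s^3 + 0.0600000000000001*s^2 - 4.77*s + 1.01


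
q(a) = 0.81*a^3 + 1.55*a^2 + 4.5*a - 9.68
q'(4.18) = 59.92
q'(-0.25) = 3.88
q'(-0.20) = 3.98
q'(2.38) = 25.64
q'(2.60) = 28.99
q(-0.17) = -10.40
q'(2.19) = 22.94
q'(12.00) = 391.62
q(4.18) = 95.37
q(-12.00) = -1240.16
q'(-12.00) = 317.22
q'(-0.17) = 4.04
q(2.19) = 16.12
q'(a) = 2.43*a^2 + 3.1*a + 4.5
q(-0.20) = -10.52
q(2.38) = 20.73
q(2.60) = 26.73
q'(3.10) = 37.46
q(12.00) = 1667.20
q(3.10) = 43.30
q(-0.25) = -10.72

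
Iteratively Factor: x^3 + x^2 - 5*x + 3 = (x + 3)*(x^2 - 2*x + 1) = (x - 1)*(x + 3)*(x - 1)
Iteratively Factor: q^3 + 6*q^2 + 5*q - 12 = (q - 1)*(q^2 + 7*q + 12) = (q - 1)*(q + 3)*(q + 4)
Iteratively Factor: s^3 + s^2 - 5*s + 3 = (s - 1)*(s^2 + 2*s - 3) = (s - 1)*(s + 3)*(s - 1)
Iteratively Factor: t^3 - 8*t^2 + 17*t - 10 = (t - 2)*(t^2 - 6*t + 5) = (t - 5)*(t - 2)*(t - 1)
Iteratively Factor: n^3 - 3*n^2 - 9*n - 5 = (n + 1)*(n^2 - 4*n - 5) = (n - 5)*(n + 1)*(n + 1)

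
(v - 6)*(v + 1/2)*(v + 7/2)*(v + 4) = v^4 + 2*v^3 - 121*v^2/4 - 199*v/2 - 42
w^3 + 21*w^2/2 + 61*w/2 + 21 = (w + 1)*(w + 7/2)*(w + 6)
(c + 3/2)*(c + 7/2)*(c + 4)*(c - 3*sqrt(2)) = c^4 - 3*sqrt(2)*c^3 + 9*c^3 - 27*sqrt(2)*c^2 + 101*c^2/4 - 303*sqrt(2)*c/4 + 21*c - 63*sqrt(2)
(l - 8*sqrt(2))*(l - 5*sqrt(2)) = l^2 - 13*sqrt(2)*l + 80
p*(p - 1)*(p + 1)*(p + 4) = p^4 + 4*p^3 - p^2 - 4*p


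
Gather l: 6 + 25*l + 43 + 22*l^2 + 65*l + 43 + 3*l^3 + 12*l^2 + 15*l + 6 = 3*l^3 + 34*l^2 + 105*l + 98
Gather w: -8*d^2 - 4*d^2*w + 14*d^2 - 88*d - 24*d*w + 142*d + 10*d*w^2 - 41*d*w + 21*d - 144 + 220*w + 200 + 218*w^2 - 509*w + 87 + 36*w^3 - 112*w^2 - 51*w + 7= 6*d^2 + 75*d + 36*w^3 + w^2*(10*d + 106) + w*(-4*d^2 - 65*d - 340) + 150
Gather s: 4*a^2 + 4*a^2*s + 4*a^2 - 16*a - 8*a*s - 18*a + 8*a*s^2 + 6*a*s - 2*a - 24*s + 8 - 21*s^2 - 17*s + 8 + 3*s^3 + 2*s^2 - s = 8*a^2 - 36*a + 3*s^3 + s^2*(8*a - 19) + s*(4*a^2 - 2*a - 42) + 16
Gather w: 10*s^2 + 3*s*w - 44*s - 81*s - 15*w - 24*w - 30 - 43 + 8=10*s^2 - 125*s + w*(3*s - 39) - 65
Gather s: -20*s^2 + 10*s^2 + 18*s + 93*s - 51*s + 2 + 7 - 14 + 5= -10*s^2 + 60*s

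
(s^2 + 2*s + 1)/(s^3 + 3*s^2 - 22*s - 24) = (s + 1)/(s^2 + 2*s - 24)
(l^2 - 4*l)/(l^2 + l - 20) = l/(l + 5)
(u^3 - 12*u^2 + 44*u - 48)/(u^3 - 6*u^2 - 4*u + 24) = (u - 4)/(u + 2)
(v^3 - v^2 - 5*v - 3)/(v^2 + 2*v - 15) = (v^2 + 2*v + 1)/(v + 5)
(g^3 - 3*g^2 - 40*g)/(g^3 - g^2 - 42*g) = (-g^2 + 3*g + 40)/(-g^2 + g + 42)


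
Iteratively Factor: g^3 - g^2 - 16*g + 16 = (g - 1)*(g^2 - 16) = (g - 4)*(g - 1)*(g + 4)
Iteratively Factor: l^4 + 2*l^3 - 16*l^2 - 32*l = (l + 4)*(l^3 - 2*l^2 - 8*l) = (l + 2)*(l + 4)*(l^2 - 4*l) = l*(l + 2)*(l + 4)*(l - 4)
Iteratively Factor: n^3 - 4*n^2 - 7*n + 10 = (n - 5)*(n^2 + n - 2) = (n - 5)*(n + 2)*(n - 1)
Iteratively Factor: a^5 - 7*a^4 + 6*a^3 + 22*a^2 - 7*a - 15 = (a - 1)*(a^4 - 6*a^3 + 22*a + 15) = (a - 3)*(a - 1)*(a^3 - 3*a^2 - 9*a - 5) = (a - 3)*(a - 1)*(a + 1)*(a^2 - 4*a - 5) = (a - 3)*(a - 1)*(a + 1)^2*(a - 5)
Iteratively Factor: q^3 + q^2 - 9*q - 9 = (q - 3)*(q^2 + 4*q + 3) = (q - 3)*(q + 1)*(q + 3)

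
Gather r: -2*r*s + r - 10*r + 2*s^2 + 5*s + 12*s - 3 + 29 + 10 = r*(-2*s - 9) + 2*s^2 + 17*s + 36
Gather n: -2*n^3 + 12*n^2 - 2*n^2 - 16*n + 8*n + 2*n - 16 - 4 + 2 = -2*n^3 + 10*n^2 - 6*n - 18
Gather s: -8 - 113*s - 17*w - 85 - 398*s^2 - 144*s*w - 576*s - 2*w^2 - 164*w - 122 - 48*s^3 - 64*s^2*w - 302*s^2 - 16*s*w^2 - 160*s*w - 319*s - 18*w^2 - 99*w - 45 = -48*s^3 + s^2*(-64*w - 700) + s*(-16*w^2 - 304*w - 1008) - 20*w^2 - 280*w - 260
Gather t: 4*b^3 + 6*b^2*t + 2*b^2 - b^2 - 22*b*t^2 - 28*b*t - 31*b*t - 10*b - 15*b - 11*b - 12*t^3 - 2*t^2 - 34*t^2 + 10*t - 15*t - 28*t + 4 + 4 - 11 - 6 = 4*b^3 + b^2 - 36*b - 12*t^3 + t^2*(-22*b - 36) + t*(6*b^2 - 59*b - 33) - 9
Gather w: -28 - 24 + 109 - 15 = 42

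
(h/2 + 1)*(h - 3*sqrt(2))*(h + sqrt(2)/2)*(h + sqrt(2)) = h^4/2 - 3*sqrt(2)*h^3/4 + h^3 - 4*h^2 - 3*sqrt(2)*h^2/2 - 8*h - 3*sqrt(2)*h/2 - 3*sqrt(2)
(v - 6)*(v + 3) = v^2 - 3*v - 18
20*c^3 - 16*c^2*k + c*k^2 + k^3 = (-2*c + k)^2*(5*c + k)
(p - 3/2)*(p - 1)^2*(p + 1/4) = p^4 - 13*p^3/4 + 25*p^2/8 - p/2 - 3/8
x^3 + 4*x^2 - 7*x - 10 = (x - 2)*(x + 1)*(x + 5)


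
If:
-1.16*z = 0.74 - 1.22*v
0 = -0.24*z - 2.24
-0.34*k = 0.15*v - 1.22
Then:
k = 7.24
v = -8.27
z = -9.33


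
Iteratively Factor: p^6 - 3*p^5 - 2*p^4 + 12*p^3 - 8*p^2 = (p)*(p^5 - 3*p^4 - 2*p^3 + 12*p^2 - 8*p) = p^2*(p^4 - 3*p^3 - 2*p^2 + 12*p - 8) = p^2*(p - 2)*(p^3 - p^2 - 4*p + 4) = p^2*(p - 2)^2*(p^2 + p - 2) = p^2*(p - 2)^2*(p + 2)*(p - 1)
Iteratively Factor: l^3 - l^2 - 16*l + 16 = (l - 1)*(l^2 - 16) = (l - 4)*(l - 1)*(l + 4)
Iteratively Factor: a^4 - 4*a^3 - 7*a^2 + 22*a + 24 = (a + 2)*(a^3 - 6*a^2 + 5*a + 12) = (a - 4)*(a + 2)*(a^2 - 2*a - 3) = (a - 4)*(a + 1)*(a + 2)*(a - 3)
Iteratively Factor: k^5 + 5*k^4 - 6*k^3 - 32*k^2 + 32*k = (k + 4)*(k^4 + k^3 - 10*k^2 + 8*k) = (k - 1)*(k + 4)*(k^3 + 2*k^2 - 8*k) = k*(k - 1)*(k + 4)*(k^2 + 2*k - 8) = k*(k - 1)*(k + 4)^2*(k - 2)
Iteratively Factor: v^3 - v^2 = (v - 1)*(v^2) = v*(v - 1)*(v)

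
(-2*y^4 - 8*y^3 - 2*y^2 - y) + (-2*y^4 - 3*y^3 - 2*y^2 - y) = -4*y^4 - 11*y^3 - 4*y^2 - 2*y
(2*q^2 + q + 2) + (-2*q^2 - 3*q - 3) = -2*q - 1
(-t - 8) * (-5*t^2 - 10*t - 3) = 5*t^3 + 50*t^2 + 83*t + 24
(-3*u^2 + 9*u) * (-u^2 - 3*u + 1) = 3*u^4 - 30*u^2 + 9*u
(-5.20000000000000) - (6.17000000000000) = -11.3700000000000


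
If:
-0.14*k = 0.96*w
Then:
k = -6.85714285714286*w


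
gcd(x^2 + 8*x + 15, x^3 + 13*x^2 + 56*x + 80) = x + 5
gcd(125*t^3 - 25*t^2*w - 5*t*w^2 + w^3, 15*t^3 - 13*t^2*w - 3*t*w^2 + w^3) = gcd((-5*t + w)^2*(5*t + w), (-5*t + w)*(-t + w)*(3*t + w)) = 5*t - w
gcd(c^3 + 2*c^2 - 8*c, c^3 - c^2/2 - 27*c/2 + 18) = c + 4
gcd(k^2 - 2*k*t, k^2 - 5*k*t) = k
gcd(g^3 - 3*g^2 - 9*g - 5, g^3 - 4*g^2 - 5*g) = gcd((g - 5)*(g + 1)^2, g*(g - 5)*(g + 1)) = g^2 - 4*g - 5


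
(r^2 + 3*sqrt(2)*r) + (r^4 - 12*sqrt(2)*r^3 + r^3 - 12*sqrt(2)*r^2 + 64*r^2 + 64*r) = r^4 - 12*sqrt(2)*r^3 + r^3 - 12*sqrt(2)*r^2 + 65*r^2 + 3*sqrt(2)*r + 64*r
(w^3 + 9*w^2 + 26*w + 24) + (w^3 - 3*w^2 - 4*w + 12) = 2*w^3 + 6*w^2 + 22*w + 36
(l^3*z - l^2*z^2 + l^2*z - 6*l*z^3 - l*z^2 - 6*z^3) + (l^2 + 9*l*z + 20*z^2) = l^3*z - l^2*z^2 + l^2*z + l^2 - 6*l*z^3 - l*z^2 + 9*l*z - 6*z^3 + 20*z^2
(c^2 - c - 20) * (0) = 0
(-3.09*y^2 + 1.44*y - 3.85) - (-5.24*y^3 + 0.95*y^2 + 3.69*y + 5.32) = 5.24*y^3 - 4.04*y^2 - 2.25*y - 9.17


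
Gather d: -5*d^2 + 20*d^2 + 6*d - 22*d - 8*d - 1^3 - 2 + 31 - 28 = 15*d^2 - 24*d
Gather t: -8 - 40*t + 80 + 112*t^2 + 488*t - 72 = 112*t^2 + 448*t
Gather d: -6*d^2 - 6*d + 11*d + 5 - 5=-6*d^2 + 5*d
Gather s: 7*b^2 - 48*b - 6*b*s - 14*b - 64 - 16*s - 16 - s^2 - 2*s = 7*b^2 - 62*b - s^2 + s*(-6*b - 18) - 80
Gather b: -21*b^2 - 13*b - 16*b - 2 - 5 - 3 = -21*b^2 - 29*b - 10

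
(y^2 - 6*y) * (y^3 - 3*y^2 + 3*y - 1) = y^5 - 9*y^4 + 21*y^3 - 19*y^2 + 6*y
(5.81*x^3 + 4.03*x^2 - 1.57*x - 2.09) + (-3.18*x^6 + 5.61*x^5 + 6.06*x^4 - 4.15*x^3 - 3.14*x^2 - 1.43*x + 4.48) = -3.18*x^6 + 5.61*x^5 + 6.06*x^4 + 1.66*x^3 + 0.89*x^2 - 3.0*x + 2.39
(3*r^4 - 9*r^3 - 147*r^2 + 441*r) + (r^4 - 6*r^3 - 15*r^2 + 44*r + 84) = 4*r^4 - 15*r^3 - 162*r^2 + 485*r + 84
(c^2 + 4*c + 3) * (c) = c^3 + 4*c^2 + 3*c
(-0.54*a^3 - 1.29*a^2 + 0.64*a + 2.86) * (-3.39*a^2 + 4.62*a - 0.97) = 1.8306*a^5 + 1.8783*a^4 - 7.6056*a^3 - 5.4873*a^2 + 12.5924*a - 2.7742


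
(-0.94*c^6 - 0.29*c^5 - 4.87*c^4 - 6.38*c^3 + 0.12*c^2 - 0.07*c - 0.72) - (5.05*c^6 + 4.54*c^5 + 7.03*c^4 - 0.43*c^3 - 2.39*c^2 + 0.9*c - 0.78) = -5.99*c^6 - 4.83*c^5 - 11.9*c^4 - 5.95*c^3 + 2.51*c^2 - 0.97*c + 0.0600000000000001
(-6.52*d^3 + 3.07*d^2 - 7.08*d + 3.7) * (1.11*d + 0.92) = -7.2372*d^4 - 2.5907*d^3 - 5.0344*d^2 - 2.4066*d + 3.404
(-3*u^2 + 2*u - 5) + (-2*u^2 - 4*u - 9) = -5*u^2 - 2*u - 14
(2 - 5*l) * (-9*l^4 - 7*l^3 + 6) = 45*l^5 + 17*l^4 - 14*l^3 - 30*l + 12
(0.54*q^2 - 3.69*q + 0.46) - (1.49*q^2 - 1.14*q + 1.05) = -0.95*q^2 - 2.55*q - 0.59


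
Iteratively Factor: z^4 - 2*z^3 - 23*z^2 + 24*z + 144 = (z - 4)*(z^3 + 2*z^2 - 15*z - 36) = (z - 4)*(z + 3)*(z^2 - z - 12) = (z - 4)^2*(z + 3)*(z + 3)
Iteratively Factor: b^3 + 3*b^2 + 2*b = (b)*(b^2 + 3*b + 2) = b*(b + 2)*(b + 1)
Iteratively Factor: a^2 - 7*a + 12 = (a - 4)*(a - 3)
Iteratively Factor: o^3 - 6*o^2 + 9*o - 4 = (o - 1)*(o^2 - 5*o + 4) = (o - 1)^2*(o - 4)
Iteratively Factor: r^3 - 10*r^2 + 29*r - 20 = (r - 5)*(r^2 - 5*r + 4) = (r - 5)*(r - 1)*(r - 4)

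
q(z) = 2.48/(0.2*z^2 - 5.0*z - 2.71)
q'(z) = 2.48*(5.0 - 0.4*z)/(0.2*z^2 - 5.0*z - 2.71)^2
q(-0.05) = -1.01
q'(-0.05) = 2.06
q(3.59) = -0.14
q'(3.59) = 0.03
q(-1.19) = 0.70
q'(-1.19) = 1.09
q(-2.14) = 0.28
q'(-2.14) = 0.18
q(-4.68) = 0.10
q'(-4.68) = 0.03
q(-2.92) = 0.18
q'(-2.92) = 0.08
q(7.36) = -0.09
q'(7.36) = 0.01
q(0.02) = -0.88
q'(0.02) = 1.57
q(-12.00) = 0.03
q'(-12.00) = 0.00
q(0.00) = -0.92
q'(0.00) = 1.69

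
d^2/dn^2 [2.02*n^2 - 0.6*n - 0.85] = 4.04000000000000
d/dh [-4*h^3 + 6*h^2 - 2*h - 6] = -12*h^2 + 12*h - 2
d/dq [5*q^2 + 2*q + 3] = 10*q + 2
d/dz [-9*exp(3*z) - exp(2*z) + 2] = (-27*exp(z) - 2)*exp(2*z)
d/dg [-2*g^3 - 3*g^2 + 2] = 6*g*(-g - 1)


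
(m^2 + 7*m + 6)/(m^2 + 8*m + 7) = (m + 6)/(m + 7)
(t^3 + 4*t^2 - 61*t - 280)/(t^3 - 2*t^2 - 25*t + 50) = (t^2 - t - 56)/(t^2 - 7*t + 10)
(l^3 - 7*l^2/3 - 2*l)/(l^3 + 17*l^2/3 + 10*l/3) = (l - 3)/(l + 5)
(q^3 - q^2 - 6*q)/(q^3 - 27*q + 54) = q*(q + 2)/(q^2 + 3*q - 18)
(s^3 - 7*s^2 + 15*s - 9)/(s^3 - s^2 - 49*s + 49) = (s^2 - 6*s + 9)/(s^2 - 49)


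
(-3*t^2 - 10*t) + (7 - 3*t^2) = -6*t^2 - 10*t + 7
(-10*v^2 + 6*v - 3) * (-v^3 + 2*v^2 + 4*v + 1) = 10*v^5 - 26*v^4 - 25*v^3 + 8*v^2 - 6*v - 3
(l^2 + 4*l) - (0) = l^2 + 4*l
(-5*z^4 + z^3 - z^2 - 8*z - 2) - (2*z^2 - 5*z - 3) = -5*z^4 + z^3 - 3*z^2 - 3*z + 1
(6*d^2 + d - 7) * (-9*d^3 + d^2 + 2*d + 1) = -54*d^5 - 3*d^4 + 76*d^3 + d^2 - 13*d - 7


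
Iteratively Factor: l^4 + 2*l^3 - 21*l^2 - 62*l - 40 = (l + 2)*(l^3 - 21*l - 20) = (l - 5)*(l + 2)*(l^2 + 5*l + 4) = (l - 5)*(l + 2)*(l + 4)*(l + 1)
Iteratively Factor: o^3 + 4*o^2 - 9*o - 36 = (o - 3)*(o^2 + 7*o + 12) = (o - 3)*(o + 4)*(o + 3)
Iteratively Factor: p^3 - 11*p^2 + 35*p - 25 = (p - 1)*(p^2 - 10*p + 25) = (p - 5)*(p - 1)*(p - 5)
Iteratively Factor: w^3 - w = (w)*(w^2 - 1) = w*(w + 1)*(w - 1)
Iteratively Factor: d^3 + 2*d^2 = (d)*(d^2 + 2*d) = d^2*(d + 2)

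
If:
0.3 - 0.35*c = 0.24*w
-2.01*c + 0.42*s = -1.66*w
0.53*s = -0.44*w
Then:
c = 0.42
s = -0.53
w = 0.64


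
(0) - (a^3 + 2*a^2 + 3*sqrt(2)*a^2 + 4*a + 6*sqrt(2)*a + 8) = -a^3 - 3*sqrt(2)*a^2 - 2*a^2 - 6*sqrt(2)*a - 4*a - 8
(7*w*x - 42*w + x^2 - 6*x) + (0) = 7*w*x - 42*w + x^2 - 6*x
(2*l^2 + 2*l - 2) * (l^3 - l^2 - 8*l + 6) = 2*l^5 - 20*l^3 - 2*l^2 + 28*l - 12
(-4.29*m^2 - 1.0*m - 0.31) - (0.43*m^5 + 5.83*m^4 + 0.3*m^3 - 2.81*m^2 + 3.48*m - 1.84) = -0.43*m^5 - 5.83*m^4 - 0.3*m^3 - 1.48*m^2 - 4.48*m + 1.53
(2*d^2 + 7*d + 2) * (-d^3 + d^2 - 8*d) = -2*d^5 - 5*d^4 - 11*d^3 - 54*d^2 - 16*d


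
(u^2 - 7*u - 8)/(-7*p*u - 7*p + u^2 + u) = (8 - u)/(7*p - u)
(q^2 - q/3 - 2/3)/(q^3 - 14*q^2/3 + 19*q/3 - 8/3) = (3*q + 2)/(3*q^2 - 11*q + 8)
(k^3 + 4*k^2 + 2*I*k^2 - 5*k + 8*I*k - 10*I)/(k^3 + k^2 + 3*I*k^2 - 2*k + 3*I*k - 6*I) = (k^2 + k*(5 + 2*I) + 10*I)/(k^2 + k*(2 + 3*I) + 6*I)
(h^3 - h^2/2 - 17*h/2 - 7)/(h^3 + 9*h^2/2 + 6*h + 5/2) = (2*h^2 - 3*h - 14)/(2*h^2 + 7*h + 5)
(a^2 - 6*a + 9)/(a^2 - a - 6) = (a - 3)/(a + 2)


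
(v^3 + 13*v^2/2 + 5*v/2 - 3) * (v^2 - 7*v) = v^5 - v^4/2 - 43*v^3 - 41*v^2/2 + 21*v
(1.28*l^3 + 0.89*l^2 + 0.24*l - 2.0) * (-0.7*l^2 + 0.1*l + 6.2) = -0.896*l^5 - 0.495*l^4 + 7.857*l^3 + 6.942*l^2 + 1.288*l - 12.4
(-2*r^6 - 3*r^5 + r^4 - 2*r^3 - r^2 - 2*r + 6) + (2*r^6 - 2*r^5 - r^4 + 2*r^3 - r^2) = -5*r^5 - 2*r^2 - 2*r + 6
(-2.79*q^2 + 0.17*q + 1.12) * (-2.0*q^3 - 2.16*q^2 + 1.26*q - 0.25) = 5.58*q^5 + 5.6864*q^4 - 6.1226*q^3 - 1.5075*q^2 + 1.3687*q - 0.28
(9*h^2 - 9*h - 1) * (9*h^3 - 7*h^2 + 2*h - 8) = 81*h^5 - 144*h^4 + 72*h^3 - 83*h^2 + 70*h + 8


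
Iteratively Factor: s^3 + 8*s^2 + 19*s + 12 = (s + 1)*(s^2 + 7*s + 12) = (s + 1)*(s + 3)*(s + 4)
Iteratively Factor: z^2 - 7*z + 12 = (z - 4)*(z - 3)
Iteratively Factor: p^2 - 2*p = (p)*(p - 2)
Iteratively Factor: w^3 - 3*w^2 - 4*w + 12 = (w - 2)*(w^2 - w - 6) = (w - 3)*(w - 2)*(w + 2)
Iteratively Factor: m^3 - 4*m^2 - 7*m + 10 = (m - 1)*(m^2 - 3*m - 10) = (m - 5)*(m - 1)*(m + 2)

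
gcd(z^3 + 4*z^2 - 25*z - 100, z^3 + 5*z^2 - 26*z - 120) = z^2 - z - 20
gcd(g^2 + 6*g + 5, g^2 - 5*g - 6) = g + 1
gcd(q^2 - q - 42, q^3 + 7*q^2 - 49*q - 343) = q - 7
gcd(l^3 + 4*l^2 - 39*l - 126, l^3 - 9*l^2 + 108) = l^2 - 3*l - 18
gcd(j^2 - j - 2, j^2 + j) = j + 1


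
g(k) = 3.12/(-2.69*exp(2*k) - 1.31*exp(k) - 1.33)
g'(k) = 3.12*(5.38*exp(2*k) + 1.31*exp(k))/(-2.69*exp(2*k) - 1.31*exp(k) - 1.33)^2 = (16.7856*exp(k) + 4.0872)*exp(k)/(2.69*exp(2*k) + 1.31*exp(k) + 1.33)^2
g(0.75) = -0.19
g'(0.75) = 0.32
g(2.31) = -0.01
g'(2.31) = 0.02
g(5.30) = -0.00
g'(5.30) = 0.00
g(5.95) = -0.00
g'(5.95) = 0.00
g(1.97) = -0.02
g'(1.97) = 0.04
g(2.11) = -0.02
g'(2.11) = 0.03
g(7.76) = -0.00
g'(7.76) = 0.00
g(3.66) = -0.00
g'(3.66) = 0.00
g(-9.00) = -2.35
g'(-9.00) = 0.00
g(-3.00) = -2.23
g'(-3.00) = 0.12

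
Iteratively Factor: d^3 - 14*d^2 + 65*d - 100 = (d - 4)*(d^2 - 10*d + 25) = (d - 5)*(d - 4)*(d - 5)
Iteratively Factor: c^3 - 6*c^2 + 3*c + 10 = (c - 2)*(c^2 - 4*c - 5) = (c - 2)*(c + 1)*(c - 5)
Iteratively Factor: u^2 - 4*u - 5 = (u - 5)*(u + 1)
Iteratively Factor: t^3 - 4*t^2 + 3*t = (t - 3)*(t^2 - t) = t*(t - 3)*(t - 1)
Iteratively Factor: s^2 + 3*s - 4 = (s + 4)*(s - 1)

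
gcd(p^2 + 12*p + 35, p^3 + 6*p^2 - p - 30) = p + 5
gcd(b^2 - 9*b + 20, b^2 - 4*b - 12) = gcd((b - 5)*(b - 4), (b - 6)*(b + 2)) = 1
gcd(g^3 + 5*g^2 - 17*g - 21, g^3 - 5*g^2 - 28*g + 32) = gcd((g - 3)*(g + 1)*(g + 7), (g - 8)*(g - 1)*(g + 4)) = 1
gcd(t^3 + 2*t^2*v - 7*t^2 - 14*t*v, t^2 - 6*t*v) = t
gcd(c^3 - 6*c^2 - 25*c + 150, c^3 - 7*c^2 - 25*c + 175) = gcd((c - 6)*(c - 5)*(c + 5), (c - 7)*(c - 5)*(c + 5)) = c^2 - 25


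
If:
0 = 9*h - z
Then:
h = z/9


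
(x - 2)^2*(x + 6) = x^3 + 2*x^2 - 20*x + 24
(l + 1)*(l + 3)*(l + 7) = l^3 + 11*l^2 + 31*l + 21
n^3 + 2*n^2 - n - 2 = (n - 1)*(n + 1)*(n + 2)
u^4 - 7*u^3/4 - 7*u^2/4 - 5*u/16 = u*(u - 5/2)*(u + 1/4)*(u + 1/2)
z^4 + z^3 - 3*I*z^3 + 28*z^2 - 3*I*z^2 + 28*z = z*(z + 1)*(z - 7*I)*(z + 4*I)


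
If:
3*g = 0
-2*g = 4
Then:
No Solution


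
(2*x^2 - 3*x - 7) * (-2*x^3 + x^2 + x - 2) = -4*x^5 + 8*x^4 + 13*x^3 - 14*x^2 - x + 14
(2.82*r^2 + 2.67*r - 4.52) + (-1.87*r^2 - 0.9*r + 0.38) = 0.95*r^2 + 1.77*r - 4.14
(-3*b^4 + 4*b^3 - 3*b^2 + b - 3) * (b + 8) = -3*b^5 - 20*b^4 + 29*b^3 - 23*b^2 + 5*b - 24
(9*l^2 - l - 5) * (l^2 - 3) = 9*l^4 - l^3 - 32*l^2 + 3*l + 15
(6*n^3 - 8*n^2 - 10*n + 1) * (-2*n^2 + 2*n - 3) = -12*n^5 + 28*n^4 - 14*n^3 + 2*n^2 + 32*n - 3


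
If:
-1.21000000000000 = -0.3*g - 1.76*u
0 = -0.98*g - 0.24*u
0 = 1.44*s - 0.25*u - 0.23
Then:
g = -0.18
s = 0.28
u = 0.72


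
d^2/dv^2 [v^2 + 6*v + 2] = 2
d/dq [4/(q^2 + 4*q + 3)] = 8*(-q - 2)/(q^2 + 4*q + 3)^2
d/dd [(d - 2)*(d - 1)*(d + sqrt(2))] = 3*d^2 - 6*d + 2*sqrt(2)*d - 3*sqrt(2) + 2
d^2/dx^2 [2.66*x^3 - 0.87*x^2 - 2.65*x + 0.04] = 15.96*x - 1.74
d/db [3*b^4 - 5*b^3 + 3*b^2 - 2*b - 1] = 12*b^3 - 15*b^2 + 6*b - 2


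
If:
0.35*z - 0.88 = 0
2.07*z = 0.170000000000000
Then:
No Solution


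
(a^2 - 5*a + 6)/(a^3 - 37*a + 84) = (a - 2)/(a^2 + 3*a - 28)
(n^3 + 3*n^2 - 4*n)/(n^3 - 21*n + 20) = n*(n + 4)/(n^2 + n - 20)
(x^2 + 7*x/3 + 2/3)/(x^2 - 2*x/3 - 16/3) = (3*x + 1)/(3*x - 8)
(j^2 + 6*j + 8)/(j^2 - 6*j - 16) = (j + 4)/(j - 8)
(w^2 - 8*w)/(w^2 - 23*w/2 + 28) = 2*w/(2*w - 7)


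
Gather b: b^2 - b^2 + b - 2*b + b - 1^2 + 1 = 0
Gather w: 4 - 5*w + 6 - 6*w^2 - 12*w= -6*w^2 - 17*w + 10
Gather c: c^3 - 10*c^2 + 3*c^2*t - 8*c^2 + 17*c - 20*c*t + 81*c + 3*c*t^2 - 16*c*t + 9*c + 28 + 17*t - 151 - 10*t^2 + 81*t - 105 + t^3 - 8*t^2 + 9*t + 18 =c^3 + c^2*(3*t - 18) + c*(3*t^2 - 36*t + 107) + t^3 - 18*t^2 + 107*t - 210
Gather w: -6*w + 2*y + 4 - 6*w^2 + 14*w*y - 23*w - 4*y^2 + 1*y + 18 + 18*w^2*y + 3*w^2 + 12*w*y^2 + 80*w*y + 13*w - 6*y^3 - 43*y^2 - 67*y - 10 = w^2*(18*y - 3) + w*(12*y^2 + 94*y - 16) - 6*y^3 - 47*y^2 - 64*y + 12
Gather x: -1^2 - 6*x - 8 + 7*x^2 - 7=7*x^2 - 6*x - 16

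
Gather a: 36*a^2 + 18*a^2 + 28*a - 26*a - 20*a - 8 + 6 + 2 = 54*a^2 - 18*a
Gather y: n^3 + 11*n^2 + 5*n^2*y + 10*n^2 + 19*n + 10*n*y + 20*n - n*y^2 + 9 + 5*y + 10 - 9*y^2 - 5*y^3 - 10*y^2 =n^3 + 21*n^2 + 39*n - 5*y^3 + y^2*(-n - 19) + y*(5*n^2 + 10*n + 5) + 19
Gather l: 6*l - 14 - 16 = 6*l - 30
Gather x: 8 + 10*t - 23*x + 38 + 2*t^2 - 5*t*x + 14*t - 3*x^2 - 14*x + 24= 2*t^2 + 24*t - 3*x^2 + x*(-5*t - 37) + 70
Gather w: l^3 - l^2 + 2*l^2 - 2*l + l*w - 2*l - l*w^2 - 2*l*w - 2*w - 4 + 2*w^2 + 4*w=l^3 + l^2 - 4*l + w^2*(2 - l) + w*(2 - l) - 4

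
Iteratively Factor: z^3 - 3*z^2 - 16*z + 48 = (z - 4)*(z^2 + z - 12) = (z - 4)*(z - 3)*(z + 4)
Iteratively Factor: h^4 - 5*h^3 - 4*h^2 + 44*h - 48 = (h - 2)*(h^3 - 3*h^2 - 10*h + 24) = (h - 4)*(h - 2)*(h^2 + h - 6) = (h - 4)*(h - 2)^2*(h + 3)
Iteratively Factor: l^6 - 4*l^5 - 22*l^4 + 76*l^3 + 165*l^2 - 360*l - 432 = (l + 3)*(l^5 - 7*l^4 - l^3 + 79*l^2 - 72*l - 144) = (l - 3)*(l + 3)*(l^4 - 4*l^3 - 13*l^2 + 40*l + 48) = (l - 3)*(l + 3)^2*(l^3 - 7*l^2 + 8*l + 16) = (l - 3)*(l + 1)*(l + 3)^2*(l^2 - 8*l + 16) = (l - 4)*(l - 3)*(l + 1)*(l + 3)^2*(l - 4)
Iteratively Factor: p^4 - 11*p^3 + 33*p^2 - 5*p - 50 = (p + 1)*(p^3 - 12*p^2 + 45*p - 50) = (p - 5)*(p + 1)*(p^2 - 7*p + 10) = (p - 5)*(p - 2)*(p + 1)*(p - 5)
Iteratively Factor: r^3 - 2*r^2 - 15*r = (r)*(r^2 - 2*r - 15) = r*(r - 5)*(r + 3)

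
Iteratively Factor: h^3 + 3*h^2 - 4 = (h + 2)*(h^2 + h - 2) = (h - 1)*(h + 2)*(h + 2)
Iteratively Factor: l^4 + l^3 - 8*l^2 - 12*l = (l + 2)*(l^3 - l^2 - 6*l) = (l - 3)*(l + 2)*(l^2 + 2*l) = l*(l - 3)*(l + 2)*(l + 2)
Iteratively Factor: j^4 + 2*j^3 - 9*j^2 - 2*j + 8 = (j - 1)*(j^3 + 3*j^2 - 6*j - 8) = (j - 2)*(j - 1)*(j^2 + 5*j + 4) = (j - 2)*(j - 1)*(j + 1)*(j + 4)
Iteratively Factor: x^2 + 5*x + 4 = (x + 1)*(x + 4)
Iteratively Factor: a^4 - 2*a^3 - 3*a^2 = (a)*(a^3 - 2*a^2 - 3*a) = a*(a - 3)*(a^2 + a) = a^2*(a - 3)*(a + 1)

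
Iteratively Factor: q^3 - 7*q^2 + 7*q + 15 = (q + 1)*(q^2 - 8*q + 15) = (q - 5)*(q + 1)*(q - 3)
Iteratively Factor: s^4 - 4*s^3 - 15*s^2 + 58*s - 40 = (s - 2)*(s^3 - 2*s^2 - 19*s + 20) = (s - 2)*(s - 1)*(s^2 - s - 20) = (s - 2)*(s - 1)*(s + 4)*(s - 5)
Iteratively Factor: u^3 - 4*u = (u + 2)*(u^2 - 2*u) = (u - 2)*(u + 2)*(u)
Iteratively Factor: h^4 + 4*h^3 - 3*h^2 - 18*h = (h + 3)*(h^3 + h^2 - 6*h) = (h + 3)^2*(h^2 - 2*h) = (h - 2)*(h + 3)^2*(h)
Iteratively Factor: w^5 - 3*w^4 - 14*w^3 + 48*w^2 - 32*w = (w - 2)*(w^4 - w^3 - 16*w^2 + 16*w) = (w - 2)*(w + 4)*(w^3 - 5*w^2 + 4*w) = (w - 2)*(w - 1)*(w + 4)*(w^2 - 4*w) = (w - 4)*(w - 2)*(w - 1)*(w + 4)*(w)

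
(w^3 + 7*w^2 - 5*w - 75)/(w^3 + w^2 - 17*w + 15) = (w + 5)/(w - 1)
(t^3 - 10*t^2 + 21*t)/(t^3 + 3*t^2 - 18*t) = (t - 7)/(t + 6)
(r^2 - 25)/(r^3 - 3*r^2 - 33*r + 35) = (r - 5)/(r^2 - 8*r + 7)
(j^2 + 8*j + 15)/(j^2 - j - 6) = (j^2 + 8*j + 15)/(j^2 - j - 6)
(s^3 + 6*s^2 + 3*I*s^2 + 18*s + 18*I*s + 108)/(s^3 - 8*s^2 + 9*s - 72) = (s^2 + 6*s*(1 + I) + 36*I)/(s^2 + s*(-8 + 3*I) - 24*I)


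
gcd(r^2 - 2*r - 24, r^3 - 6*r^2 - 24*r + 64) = r + 4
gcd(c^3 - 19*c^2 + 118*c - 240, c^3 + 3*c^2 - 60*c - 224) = c - 8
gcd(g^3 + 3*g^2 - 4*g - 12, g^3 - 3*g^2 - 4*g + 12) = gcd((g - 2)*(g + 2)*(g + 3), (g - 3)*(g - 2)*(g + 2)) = g^2 - 4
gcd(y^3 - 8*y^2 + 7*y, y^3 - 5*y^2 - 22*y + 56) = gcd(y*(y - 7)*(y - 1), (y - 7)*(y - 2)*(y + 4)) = y - 7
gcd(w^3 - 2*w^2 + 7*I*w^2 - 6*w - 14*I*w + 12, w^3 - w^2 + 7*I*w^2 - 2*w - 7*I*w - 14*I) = w - 2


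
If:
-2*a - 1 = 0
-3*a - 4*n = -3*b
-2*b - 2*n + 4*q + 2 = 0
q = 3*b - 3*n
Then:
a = -1/2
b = -13/2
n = -9/2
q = -6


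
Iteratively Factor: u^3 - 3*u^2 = (u)*(u^2 - 3*u) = u*(u - 3)*(u)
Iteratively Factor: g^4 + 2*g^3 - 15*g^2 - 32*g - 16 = (g + 4)*(g^3 - 2*g^2 - 7*g - 4) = (g + 1)*(g + 4)*(g^2 - 3*g - 4) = (g + 1)^2*(g + 4)*(g - 4)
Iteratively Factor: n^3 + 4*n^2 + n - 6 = (n + 3)*(n^2 + n - 2) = (n + 2)*(n + 3)*(n - 1)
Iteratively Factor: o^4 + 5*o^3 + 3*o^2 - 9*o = (o + 3)*(o^3 + 2*o^2 - 3*o) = (o - 1)*(o + 3)*(o^2 + 3*o) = (o - 1)*(o + 3)^2*(o)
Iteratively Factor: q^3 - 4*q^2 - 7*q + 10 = (q - 5)*(q^2 + q - 2) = (q - 5)*(q + 2)*(q - 1)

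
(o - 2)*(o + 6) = o^2 + 4*o - 12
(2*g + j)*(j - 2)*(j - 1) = 2*g*j^2 - 6*g*j + 4*g + j^3 - 3*j^2 + 2*j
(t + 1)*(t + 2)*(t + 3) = t^3 + 6*t^2 + 11*t + 6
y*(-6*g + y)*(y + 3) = -6*g*y^2 - 18*g*y + y^3 + 3*y^2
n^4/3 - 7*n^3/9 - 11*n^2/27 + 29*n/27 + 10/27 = (n/3 + 1/3)*(n - 2)*(n - 5/3)*(n + 1/3)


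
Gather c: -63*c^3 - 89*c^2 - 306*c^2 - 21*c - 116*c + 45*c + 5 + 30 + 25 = -63*c^3 - 395*c^2 - 92*c + 60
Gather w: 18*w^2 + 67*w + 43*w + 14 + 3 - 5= 18*w^2 + 110*w + 12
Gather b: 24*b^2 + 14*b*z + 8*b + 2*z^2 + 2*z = 24*b^2 + b*(14*z + 8) + 2*z^2 + 2*z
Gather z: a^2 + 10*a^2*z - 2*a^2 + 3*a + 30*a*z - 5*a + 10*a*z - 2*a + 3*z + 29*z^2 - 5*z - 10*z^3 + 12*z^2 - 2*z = -a^2 - 4*a - 10*z^3 + 41*z^2 + z*(10*a^2 + 40*a - 4)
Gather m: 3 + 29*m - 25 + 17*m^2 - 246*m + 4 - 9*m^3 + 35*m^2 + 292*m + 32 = -9*m^3 + 52*m^2 + 75*m + 14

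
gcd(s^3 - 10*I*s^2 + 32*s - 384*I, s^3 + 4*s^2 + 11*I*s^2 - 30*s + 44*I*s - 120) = s + 6*I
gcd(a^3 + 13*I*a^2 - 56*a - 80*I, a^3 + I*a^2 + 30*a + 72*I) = a + 4*I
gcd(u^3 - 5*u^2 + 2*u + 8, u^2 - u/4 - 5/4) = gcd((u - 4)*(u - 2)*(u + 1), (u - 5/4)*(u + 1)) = u + 1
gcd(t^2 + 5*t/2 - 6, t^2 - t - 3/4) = t - 3/2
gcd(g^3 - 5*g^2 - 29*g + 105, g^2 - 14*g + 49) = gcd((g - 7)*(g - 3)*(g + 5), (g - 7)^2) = g - 7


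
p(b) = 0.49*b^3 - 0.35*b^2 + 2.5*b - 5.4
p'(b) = 1.47*b^2 - 0.7*b + 2.5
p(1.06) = -2.56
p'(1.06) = 3.41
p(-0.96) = -8.56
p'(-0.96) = 4.53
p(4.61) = 46.69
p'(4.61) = 30.51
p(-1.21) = -9.81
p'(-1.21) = 5.50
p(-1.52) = -11.73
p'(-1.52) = 6.96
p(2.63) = 7.67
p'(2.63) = 10.83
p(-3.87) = -48.72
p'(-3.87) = 27.23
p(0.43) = -4.35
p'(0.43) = 2.47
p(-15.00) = -1775.40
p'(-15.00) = 343.75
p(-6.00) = -138.84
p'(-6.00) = 59.62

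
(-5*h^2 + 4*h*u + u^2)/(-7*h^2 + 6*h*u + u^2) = (5*h + u)/(7*h + u)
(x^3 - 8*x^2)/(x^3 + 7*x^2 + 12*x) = x*(x - 8)/(x^2 + 7*x + 12)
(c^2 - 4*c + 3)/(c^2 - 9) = (c - 1)/(c + 3)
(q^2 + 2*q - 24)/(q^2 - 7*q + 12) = (q + 6)/(q - 3)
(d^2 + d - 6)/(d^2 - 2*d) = (d + 3)/d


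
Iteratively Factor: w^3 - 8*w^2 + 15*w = (w)*(w^2 - 8*w + 15) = w*(w - 3)*(w - 5)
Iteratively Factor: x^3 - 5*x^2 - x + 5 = (x - 5)*(x^2 - 1) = (x - 5)*(x + 1)*(x - 1)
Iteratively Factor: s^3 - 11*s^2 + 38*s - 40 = (s - 2)*(s^2 - 9*s + 20) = (s - 4)*(s - 2)*(s - 5)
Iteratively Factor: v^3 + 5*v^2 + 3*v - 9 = (v + 3)*(v^2 + 2*v - 3) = (v - 1)*(v + 3)*(v + 3)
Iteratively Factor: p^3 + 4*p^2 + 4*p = (p + 2)*(p^2 + 2*p) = p*(p + 2)*(p + 2)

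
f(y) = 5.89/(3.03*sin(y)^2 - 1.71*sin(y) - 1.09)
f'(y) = 5.89*(-6.06*sin(y)*cos(y) + 1.71*cos(y))/(3.03*sin(y)^2 - 1.71*sin(y) - 1.09)^2 = (10.0719 - 35.6934*sin(y))*cos(y)/(-3.03*sin(y)^2 + 1.71*sin(y) + 1.09)^2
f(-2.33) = 3.38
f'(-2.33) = -8.13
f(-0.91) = 2.74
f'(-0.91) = 5.09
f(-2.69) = 25.25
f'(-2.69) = -424.03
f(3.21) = -6.14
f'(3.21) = -13.57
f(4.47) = 1.72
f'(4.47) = -0.91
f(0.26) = -4.43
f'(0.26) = 0.49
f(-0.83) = 3.23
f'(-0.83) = 7.40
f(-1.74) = 1.66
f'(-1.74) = -0.61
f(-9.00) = 45.54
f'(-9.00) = -1349.67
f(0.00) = -5.40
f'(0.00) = 8.48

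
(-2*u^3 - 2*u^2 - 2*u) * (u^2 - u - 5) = -2*u^5 + 10*u^3 + 12*u^2 + 10*u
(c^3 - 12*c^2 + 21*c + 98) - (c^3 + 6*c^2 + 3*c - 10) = -18*c^2 + 18*c + 108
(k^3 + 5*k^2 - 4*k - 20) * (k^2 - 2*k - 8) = k^5 + 3*k^4 - 22*k^3 - 52*k^2 + 72*k + 160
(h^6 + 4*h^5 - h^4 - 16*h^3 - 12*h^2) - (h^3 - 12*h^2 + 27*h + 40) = h^6 + 4*h^5 - h^4 - 17*h^3 - 27*h - 40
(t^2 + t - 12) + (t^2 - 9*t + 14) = 2*t^2 - 8*t + 2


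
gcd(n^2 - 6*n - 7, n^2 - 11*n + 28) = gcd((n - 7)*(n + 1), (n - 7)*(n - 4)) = n - 7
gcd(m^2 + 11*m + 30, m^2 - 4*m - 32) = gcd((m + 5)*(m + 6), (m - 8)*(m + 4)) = 1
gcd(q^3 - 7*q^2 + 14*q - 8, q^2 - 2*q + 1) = q - 1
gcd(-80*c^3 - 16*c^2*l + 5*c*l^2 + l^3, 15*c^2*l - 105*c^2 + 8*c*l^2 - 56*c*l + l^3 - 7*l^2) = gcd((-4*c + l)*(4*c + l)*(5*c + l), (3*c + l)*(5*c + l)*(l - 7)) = 5*c + l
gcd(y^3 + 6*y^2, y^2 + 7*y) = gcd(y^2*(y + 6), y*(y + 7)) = y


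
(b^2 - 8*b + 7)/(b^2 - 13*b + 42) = (b - 1)/(b - 6)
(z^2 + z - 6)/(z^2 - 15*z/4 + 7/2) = 4*(z + 3)/(4*z - 7)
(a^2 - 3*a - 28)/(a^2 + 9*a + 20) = (a - 7)/(a + 5)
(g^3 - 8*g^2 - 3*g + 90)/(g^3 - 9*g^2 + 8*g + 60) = (g + 3)/(g + 2)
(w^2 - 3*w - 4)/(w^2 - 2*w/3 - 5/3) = 3*(w - 4)/(3*w - 5)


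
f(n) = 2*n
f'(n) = 2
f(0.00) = 0.00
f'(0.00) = 2.00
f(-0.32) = -0.64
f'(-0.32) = 2.00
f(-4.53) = -9.06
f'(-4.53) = 2.00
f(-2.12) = -4.24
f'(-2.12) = 2.00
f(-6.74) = -13.48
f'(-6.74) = 2.00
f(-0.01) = -0.02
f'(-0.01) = 2.00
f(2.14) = 4.28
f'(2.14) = 2.00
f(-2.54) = -5.08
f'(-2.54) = 2.00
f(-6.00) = -12.00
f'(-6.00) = 2.00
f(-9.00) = -18.00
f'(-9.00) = 2.00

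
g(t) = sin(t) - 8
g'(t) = cos(t)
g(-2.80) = -8.33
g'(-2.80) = -0.94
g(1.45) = -7.01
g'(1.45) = 0.12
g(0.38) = -7.63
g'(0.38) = 0.93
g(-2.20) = -8.81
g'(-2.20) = -0.59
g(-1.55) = -9.00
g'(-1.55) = 0.02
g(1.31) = -7.03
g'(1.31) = 0.26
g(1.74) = -7.01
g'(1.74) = -0.17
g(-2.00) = -8.91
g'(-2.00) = -0.42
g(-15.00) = -8.65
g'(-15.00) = -0.76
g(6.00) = -8.28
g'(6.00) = 0.96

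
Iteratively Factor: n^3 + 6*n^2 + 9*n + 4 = (n + 4)*(n^2 + 2*n + 1) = (n + 1)*(n + 4)*(n + 1)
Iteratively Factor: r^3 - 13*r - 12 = (r - 4)*(r^2 + 4*r + 3) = (r - 4)*(r + 1)*(r + 3)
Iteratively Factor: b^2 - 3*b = (b - 3)*(b)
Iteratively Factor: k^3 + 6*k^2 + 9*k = (k + 3)*(k^2 + 3*k) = (k + 3)^2*(k)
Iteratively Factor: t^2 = (t)*(t)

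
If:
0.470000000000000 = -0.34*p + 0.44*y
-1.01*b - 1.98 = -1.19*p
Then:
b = 1.52475247524752*y - 3.58910891089109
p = 1.29411764705882*y - 1.38235294117647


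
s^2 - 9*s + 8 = (s - 8)*(s - 1)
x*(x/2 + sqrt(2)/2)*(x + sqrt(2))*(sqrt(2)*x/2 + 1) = sqrt(2)*x^4/4 + 3*x^3/2 + 3*sqrt(2)*x^2/2 + x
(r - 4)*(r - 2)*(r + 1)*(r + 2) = r^4 - 3*r^3 - 8*r^2 + 12*r + 16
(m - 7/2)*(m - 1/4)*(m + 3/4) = m^3 - 3*m^2 - 31*m/16 + 21/32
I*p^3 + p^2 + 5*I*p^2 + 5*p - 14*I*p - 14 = (p - 2)*(p + 7)*(I*p + 1)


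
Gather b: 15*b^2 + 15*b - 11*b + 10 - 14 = 15*b^2 + 4*b - 4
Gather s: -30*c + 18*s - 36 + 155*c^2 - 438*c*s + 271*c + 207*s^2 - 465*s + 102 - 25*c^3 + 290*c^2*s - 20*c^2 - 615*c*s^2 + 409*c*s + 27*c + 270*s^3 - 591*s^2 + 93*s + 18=-25*c^3 + 135*c^2 + 268*c + 270*s^3 + s^2*(-615*c - 384) + s*(290*c^2 - 29*c - 354) + 84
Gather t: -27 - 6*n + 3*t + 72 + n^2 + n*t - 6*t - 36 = n^2 - 6*n + t*(n - 3) + 9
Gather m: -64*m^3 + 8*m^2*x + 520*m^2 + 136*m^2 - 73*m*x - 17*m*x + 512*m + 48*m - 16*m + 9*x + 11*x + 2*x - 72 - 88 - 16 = -64*m^3 + m^2*(8*x + 656) + m*(544 - 90*x) + 22*x - 176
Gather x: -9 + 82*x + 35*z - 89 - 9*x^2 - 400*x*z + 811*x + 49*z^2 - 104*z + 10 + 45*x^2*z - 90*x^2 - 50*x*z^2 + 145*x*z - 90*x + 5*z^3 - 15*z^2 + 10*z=x^2*(45*z - 99) + x*(-50*z^2 - 255*z + 803) + 5*z^3 + 34*z^2 - 59*z - 88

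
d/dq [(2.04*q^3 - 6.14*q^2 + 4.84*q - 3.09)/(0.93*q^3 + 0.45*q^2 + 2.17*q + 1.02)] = (6.6282*q^4 - 0.148799999999998*q^3 - 0.638300000000001*q^2 - 9.7446*q + 11.6421)/(0.8649*q^6 + 0.837*q^5 + 4.2387*q^4 + 3.8502*q^3 + 5.6269*q^2 + 4.4268*q + 1.0404)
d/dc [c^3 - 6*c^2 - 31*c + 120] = 3*c^2 - 12*c - 31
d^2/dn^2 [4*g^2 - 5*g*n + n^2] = 2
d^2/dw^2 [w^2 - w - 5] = 2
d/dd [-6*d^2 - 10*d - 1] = -12*d - 10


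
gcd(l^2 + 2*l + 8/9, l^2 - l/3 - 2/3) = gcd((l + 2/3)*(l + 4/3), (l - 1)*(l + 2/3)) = l + 2/3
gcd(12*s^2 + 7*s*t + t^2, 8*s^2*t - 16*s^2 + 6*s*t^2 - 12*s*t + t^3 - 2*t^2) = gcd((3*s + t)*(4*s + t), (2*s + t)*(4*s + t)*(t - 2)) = 4*s + t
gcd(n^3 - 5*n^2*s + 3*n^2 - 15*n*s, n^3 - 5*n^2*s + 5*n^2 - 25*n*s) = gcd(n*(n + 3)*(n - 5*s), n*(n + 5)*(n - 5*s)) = -n^2 + 5*n*s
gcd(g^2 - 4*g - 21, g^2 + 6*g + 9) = g + 3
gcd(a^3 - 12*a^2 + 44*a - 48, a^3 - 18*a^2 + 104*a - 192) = a^2 - 10*a + 24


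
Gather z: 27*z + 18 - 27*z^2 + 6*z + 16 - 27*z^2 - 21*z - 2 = -54*z^2 + 12*z + 32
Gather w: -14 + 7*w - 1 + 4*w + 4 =11*w - 11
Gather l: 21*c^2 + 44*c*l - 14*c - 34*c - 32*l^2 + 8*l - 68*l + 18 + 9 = 21*c^2 - 48*c - 32*l^2 + l*(44*c - 60) + 27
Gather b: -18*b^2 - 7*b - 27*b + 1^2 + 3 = -18*b^2 - 34*b + 4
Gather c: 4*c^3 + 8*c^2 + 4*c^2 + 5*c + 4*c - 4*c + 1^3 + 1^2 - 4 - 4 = 4*c^3 + 12*c^2 + 5*c - 6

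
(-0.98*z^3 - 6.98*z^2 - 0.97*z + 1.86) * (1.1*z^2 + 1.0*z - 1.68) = -1.078*z^5 - 8.658*z^4 - 6.4006*z^3 + 12.8024*z^2 + 3.4896*z - 3.1248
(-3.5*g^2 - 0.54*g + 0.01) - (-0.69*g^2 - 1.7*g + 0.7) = -2.81*g^2 + 1.16*g - 0.69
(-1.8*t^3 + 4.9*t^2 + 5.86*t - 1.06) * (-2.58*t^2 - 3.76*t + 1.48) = 4.644*t^5 - 5.874*t^4 - 36.2068*t^3 - 12.0468*t^2 + 12.6584*t - 1.5688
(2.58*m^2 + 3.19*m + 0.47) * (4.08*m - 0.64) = 10.5264*m^3 + 11.364*m^2 - 0.124*m - 0.3008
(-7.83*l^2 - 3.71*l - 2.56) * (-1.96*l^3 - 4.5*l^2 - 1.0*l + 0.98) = 15.3468*l^5 + 42.5066*l^4 + 29.5426*l^3 + 7.5566*l^2 - 1.0758*l - 2.5088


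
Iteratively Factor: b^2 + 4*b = (b)*(b + 4)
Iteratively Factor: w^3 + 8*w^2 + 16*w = (w + 4)*(w^2 + 4*w) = w*(w + 4)*(w + 4)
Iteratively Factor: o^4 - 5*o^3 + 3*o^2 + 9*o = (o - 3)*(o^3 - 2*o^2 - 3*o) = o*(o - 3)*(o^2 - 2*o - 3) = o*(o - 3)*(o + 1)*(o - 3)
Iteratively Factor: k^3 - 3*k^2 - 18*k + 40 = (k - 2)*(k^2 - k - 20) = (k - 5)*(k - 2)*(k + 4)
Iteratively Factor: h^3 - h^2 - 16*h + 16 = (h + 4)*(h^2 - 5*h + 4) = (h - 1)*(h + 4)*(h - 4)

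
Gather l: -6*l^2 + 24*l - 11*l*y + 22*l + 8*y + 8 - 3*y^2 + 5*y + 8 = -6*l^2 + l*(46 - 11*y) - 3*y^2 + 13*y + 16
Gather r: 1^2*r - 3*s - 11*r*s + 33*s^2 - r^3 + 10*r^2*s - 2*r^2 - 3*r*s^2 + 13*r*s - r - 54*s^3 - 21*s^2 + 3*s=-r^3 + r^2*(10*s - 2) + r*(-3*s^2 + 2*s) - 54*s^3 + 12*s^2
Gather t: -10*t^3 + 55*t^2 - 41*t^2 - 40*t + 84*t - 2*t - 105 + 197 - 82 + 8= -10*t^3 + 14*t^2 + 42*t + 18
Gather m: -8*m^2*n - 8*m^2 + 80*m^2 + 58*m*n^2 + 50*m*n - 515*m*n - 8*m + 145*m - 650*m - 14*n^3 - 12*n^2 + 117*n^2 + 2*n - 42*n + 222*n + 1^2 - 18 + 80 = m^2*(72 - 8*n) + m*(58*n^2 - 465*n - 513) - 14*n^3 + 105*n^2 + 182*n + 63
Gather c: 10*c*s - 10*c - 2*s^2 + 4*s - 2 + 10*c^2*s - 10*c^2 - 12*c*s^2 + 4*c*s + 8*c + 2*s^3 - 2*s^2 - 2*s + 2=c^2*(10*s - 10) + c*(-12*s^2 + 14*s - 2) + 2*s^3 - 4*s^2 + 2*s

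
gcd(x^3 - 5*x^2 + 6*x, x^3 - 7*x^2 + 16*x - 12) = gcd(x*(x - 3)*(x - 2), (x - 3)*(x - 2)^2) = x^2 - 5*x + 6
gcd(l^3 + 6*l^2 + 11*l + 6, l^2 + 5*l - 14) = 1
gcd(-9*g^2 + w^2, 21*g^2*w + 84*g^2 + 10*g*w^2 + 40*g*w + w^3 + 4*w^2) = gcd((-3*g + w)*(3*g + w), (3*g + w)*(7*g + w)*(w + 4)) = 3*g + w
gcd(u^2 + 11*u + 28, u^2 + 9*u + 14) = u + 7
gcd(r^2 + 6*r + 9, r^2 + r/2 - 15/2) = r + 3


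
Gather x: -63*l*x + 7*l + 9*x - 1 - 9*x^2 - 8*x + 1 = 7*l - 9*x^2 + x*(1 - 63*l)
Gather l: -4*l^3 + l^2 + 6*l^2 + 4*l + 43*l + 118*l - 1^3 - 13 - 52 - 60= -4*l^3 + 7*l^2 + 165*l - 126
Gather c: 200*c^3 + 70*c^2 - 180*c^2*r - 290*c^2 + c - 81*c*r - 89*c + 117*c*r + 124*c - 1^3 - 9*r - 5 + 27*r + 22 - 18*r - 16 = 200*c^3 + c^2*(-180*r - 220) + c*(36*r + 36)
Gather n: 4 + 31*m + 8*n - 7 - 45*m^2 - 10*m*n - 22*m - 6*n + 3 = -45*m^2 + 9*m + n*(2 - 10*m)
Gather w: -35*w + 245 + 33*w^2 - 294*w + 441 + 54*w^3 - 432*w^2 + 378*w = 54*w^3 - 399*w^2 + 49*w + 686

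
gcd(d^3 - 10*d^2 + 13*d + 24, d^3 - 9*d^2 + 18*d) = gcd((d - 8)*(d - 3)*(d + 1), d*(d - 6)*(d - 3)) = d - 3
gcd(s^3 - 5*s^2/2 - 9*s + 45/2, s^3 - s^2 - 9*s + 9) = s^2 - 9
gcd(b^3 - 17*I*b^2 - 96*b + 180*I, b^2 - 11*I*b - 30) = b^2 - 11*I*b - 30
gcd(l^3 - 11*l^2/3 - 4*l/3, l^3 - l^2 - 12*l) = l^2 - 4*l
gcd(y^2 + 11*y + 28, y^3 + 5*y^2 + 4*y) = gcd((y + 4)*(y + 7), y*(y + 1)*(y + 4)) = y + 4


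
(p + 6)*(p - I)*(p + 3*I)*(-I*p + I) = -I*p^4 + 2*p^3 - 5*I*p^3 + 10*p^2 + 3*I*p^2 - 12*p - 15*I*p + 18*I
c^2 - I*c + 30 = (c - 6*I)*(c + 5*I)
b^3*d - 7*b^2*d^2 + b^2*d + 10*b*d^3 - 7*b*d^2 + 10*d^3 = (b - 5*d)*(b - 2*d)*(b*d + d)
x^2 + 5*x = x*(x + 5)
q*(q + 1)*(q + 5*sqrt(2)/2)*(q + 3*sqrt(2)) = q^4 + q^3 + 11*sqrt(2)*q^3/2 + 11*sqrt(2)*q^2/2 + 15*q^2 + 15*q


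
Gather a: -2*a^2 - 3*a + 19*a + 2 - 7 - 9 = -2*a^2 + 16*a - 14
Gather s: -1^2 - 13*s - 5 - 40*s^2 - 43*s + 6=-40*s^2 - 56*s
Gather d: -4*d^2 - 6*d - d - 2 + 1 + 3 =-4*d^2 - 7*d + 2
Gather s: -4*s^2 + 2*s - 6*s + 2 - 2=-4*s^2 - 4*s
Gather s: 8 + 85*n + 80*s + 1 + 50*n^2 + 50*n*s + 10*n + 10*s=50*n^2 + 95*n + s*(50*n + 90) + 9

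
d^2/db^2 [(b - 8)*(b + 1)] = 2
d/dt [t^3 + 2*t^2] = t*(3*t + 4)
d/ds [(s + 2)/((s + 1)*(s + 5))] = (-s^2 - 4*s - 7)/(s^4 + 12*s^3 + 46*s^2 + 60*s + 25)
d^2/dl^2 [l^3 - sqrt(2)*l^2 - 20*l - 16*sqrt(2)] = 6*l - 2*sqrt(2)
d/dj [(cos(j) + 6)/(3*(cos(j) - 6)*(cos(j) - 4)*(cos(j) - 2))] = 2*(cos(j)^3 + 3*cos(j)^2 - 72*cos(j) + 156)*sin(j)/(3*(cos(j) - 6)^2*(cos(j) - 4)^2*(cos(j) - 2)^2)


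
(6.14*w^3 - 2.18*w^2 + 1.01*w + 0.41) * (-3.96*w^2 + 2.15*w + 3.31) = -24.3144*w^5 + 21.8338*w^4 + 11.6368*w^3 - 6.6679*w^2 + 4.2246*w + 1.3571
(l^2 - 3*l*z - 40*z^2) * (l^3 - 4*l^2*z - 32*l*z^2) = l^5 - 7*l^4*z - 60*l^3*z^2 + 256*l^2*z^3 + 1280*l*z^4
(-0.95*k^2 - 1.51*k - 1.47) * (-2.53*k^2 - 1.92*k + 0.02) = 2.4035*k^4 + 5.6443*k^3 + 6.5993*k^2 + 2.7922*k - 0.0294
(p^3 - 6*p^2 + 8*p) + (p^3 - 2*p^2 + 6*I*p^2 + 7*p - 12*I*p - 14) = 2*p^3 - 8*p^2 + 6*I*p^2 + 15*p - 12*I*p - 14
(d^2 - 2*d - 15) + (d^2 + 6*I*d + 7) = 2*d^2 - 2*d + 6*I*d - 8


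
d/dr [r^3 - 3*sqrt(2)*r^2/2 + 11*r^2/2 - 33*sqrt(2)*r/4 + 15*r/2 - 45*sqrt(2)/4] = 3*r^2 - 3*sqrt(2)*r + 11*r - 33*sqrt(2)/4 + 15/2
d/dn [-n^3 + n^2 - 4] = n*(2 - 3*n)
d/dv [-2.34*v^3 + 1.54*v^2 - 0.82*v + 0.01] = -7.02*v^2 + 3.08*v - 0.82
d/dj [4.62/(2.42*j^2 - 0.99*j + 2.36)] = (4.5738 - 22.3608*j)/(2.42*j^2 - 0.99*j + 2.36)^2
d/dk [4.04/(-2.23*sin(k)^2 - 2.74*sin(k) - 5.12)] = (18.0184*sin(k) + 11.0696)*cos(k)/(2.23*sin(k)^2 + 2.74*sin(k) + 5.12)^2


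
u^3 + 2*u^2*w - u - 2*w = (u - 1)*(u + 1)*(u + 2*w)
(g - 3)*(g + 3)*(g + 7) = g^3 + 7*g^2 - 9*g - 63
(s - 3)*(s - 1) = s^2 - 4*s + 3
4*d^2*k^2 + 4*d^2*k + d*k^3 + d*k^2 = k*(4*d + k)*(d*k + d)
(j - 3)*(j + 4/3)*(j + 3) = j^3 + 4*j^2/3 - 9*j - 12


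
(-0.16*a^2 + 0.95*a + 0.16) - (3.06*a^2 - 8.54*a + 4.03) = -3.22*a^2 + 9.49*a - 3.87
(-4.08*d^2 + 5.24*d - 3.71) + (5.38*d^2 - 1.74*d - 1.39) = 1.3*d^2 + 3.5*d - 5.1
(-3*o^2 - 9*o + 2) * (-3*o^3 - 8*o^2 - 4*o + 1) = 9*o^5 + 51*o^4 + 78*o^3 + 17*o^2 - 17*o + 2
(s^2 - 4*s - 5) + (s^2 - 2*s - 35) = 2*s^2 - 6*s - 40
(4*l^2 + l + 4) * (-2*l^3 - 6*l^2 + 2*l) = -8*l^5 - 26*l^4 - 6*l^3 - 22*l^2 + 8*l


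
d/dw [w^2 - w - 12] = 2*w - 1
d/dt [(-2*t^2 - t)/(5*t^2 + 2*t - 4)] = (t^2 + 16*t + 4)/(25*t^4 + 20*t^3 - 36*t^2 - 16*t + 16)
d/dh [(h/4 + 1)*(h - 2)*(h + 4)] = 3*h*(h/4 + 1)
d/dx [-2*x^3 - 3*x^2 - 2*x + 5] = -6*x^2 - 6*x - 2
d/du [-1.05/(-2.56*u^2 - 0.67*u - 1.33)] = (-5.376*u - 0.7035)/(2.56*u^2 + 0.67*u + 1.33)^2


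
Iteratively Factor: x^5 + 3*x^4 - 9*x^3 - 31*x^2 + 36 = (x + 2)*(x^4 + x^3 - 11*x^2 - 9*x + 18) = (x - 1)*(x + 2)*(x^3 + 2*x^2 - 9*x - 18) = (x - 3)*(x - 1)*(x + 2)*(x^2 + 5*x + 6) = (x - 3)*(x - 1)*(x + 2)^2*(x + 3)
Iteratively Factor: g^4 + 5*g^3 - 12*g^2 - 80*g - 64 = (g + 1)*(g^3 + 4*g^2 - 16*g - 64) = (g + 1)*(g + 4)*(g^2 - 16) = (g - 4)*(g + 1)*(g + 4)*(g + 4)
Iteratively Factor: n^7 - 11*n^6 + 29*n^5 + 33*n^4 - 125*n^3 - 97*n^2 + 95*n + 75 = (n + 1)*(n^6 - 12*n^5 + 41*n^4 - 8*n^3 - 117*n^2 + 20*n + 75) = (n + 1)^2*(n^5 - 13*n^4 + 54*n^3 - 62*n^2 - 55*n + 75) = (n - 5)*(n + 1)^2*(n^4 - 8*n^3 + 14*n^2 + 8*n - 15) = (n - 5)*(n - 1)*(n + 1)^2*(n^3 - 7*n^2 + 7*n + 15) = (n - 5)*(n - 1)*(n + 1)^3*(n^2 - 8*n + 15) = (n - 5)^2*(n - 1)*(n + 1)^3*(n - 3)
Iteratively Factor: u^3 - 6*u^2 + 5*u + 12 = (u - 3)*(u^2 - 3*u - 4) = (u - 4)*(u - 3)*(u + 1)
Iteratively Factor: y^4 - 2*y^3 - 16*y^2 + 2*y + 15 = (y + 1)*(y^3 - 3*y^2 - 13*y + 15) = (y - 1)*(y + 1)*(y^2 - 2*y - 15) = (y - 5)*(y - 1)*(y + 1)*(y + 3)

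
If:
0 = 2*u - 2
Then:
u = 1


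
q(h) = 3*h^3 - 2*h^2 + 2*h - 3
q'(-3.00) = 95.00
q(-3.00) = -108.00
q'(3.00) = 71.00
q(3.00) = 66.00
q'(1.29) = 11.82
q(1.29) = 2.69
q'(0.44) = 1.98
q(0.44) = -2.25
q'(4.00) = 130.00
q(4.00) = 165.00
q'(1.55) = 17.42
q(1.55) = 6.47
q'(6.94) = 407.71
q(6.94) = 917.32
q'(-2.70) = 78.41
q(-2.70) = -82.03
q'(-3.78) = 145.72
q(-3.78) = -201.17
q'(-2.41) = 63.91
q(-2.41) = -61.43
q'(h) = 9*h^2 - 4*h + 2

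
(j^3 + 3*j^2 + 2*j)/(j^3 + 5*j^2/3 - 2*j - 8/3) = 3*j/(3*j - 4)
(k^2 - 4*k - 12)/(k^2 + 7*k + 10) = (k - 6)/(k + 5)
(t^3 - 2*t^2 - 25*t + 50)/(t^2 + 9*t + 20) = (t^2 - 7*t + 10)/(t + 4)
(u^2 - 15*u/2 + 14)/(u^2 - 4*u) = (u - 7/2)/u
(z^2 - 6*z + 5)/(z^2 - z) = (z - 5)/z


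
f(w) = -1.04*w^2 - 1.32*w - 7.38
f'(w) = -2.08*w - 1.32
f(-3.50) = -15.50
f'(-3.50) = 5.96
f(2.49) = -17.11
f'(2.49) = -6.50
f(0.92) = -9.47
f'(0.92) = -3.23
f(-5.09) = -27.61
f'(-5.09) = 9.27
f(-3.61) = -16.17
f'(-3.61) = 6.19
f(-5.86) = -35.36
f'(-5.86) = 10.87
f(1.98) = -14.07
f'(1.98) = -5.44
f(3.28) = -22.90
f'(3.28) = -8.14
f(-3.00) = -12.78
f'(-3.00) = 4.92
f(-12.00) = -141.30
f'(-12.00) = 23.64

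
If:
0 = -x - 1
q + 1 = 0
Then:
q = -1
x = -1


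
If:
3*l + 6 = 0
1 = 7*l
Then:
No Solution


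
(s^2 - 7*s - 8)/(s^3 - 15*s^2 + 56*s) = (s + 1)/(s*(s - 7))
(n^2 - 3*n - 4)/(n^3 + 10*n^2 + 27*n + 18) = (n - 4)/(n^2 + 9*n + 18)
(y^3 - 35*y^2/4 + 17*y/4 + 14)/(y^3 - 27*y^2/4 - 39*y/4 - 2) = (4*y - 7)/(4*y + 1)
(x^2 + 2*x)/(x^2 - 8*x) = (x + 2)/(x - 8)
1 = 1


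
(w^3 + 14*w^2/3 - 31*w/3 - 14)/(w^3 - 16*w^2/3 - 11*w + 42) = (w^2 + 7*w + 6)/(w^2 - 3*w - 18)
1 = 1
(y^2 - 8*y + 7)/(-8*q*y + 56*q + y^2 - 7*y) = (y - 1)/(-8*q + y)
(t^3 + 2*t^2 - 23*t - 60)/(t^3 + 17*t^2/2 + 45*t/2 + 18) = 2*(t - 5)/(2*t + 3)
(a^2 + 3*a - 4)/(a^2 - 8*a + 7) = (a + 4)/(a - 7)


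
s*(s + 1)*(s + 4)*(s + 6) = s^4 + 11*s^3 + 34*s^2 + 24*s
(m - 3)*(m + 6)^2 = m^3 + 9*m^2 - 108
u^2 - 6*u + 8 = (u - 4)*(u - 2)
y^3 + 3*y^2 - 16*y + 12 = (y - 2)*(y - 1)*(y + 6)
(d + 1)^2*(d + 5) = d^3 + 7*d^2 + 11*d + 5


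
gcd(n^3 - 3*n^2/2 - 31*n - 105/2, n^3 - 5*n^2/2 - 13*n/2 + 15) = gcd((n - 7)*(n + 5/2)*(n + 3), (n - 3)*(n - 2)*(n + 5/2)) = n + 5/2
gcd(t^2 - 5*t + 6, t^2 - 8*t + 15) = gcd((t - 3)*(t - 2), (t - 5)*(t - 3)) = t - 3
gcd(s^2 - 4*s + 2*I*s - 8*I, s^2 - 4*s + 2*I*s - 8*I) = s^2 + s*(-4 + 2*I) - 8*I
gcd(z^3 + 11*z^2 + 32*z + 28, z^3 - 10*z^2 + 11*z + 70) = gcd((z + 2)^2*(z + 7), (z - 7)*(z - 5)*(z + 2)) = z + 2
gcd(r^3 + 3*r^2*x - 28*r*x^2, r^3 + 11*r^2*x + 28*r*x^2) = r^2 + 7*r*x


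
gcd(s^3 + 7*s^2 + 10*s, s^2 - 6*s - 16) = s + 2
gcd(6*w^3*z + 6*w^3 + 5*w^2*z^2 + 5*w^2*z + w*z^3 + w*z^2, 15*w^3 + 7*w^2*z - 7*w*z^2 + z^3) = 1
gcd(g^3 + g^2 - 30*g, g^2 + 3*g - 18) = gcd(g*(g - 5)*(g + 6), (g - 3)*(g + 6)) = g + 6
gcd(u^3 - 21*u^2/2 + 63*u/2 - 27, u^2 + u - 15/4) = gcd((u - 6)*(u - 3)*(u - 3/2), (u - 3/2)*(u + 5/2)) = u - 3/2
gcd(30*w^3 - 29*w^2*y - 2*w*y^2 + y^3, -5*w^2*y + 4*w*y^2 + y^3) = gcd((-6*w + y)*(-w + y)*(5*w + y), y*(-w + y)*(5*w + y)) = -5*w^2 + 4*w*y + y^2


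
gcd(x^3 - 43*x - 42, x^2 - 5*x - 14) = x - 7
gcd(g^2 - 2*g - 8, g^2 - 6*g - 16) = g + 2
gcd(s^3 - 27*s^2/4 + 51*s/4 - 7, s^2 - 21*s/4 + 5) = s - 4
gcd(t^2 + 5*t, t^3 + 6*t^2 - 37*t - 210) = t + 5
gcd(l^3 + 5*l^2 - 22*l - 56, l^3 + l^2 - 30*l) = 1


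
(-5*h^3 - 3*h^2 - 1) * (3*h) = -15*h^4 - 9*h^3 - 3*h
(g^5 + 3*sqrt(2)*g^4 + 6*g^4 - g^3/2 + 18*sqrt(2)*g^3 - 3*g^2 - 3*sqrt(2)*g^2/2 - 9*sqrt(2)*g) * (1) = g^5 + 3*sqrt(2)*g^4 + 6*g^4 - g^3/2 + 18*sqrt(2)*g^3 - 3*g^2 - 3*sqrt(2)*g^2/2 - 9*sqrt(2)*g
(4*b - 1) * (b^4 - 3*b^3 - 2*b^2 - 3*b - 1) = 4*b^5 - 13*b^4 - 5*b^3 - 10*b^2 - b + 1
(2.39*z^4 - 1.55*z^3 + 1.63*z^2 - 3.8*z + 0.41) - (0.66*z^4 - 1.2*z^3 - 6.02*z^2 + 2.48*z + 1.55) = 1.73*z^4 - 0.35*z^3 + 7.65*z^2 - 6.28*z - 1.14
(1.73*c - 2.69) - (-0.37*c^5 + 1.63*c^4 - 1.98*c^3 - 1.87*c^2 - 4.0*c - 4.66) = 0.37*c^5 - 1.63*c^4 + 1.98*c^3 + 1.87*c^2 + 5.73*c + 1.97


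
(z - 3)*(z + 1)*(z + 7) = z^3 + 5*z^2 - 17*z - 21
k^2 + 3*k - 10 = (k - 2)*(k + 5)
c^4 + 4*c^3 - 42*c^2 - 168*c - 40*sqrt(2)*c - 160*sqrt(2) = (c + 4)*(c - 5*sqrt(2))*(c + sqrt(2))*(c + 4*sqrt(2))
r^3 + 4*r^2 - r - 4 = (r - 1)*(r + 1)*(r + 4)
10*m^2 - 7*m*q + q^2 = (-5*m + q)*(-2*m + q)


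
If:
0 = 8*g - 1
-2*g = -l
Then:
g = 1/8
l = 1/4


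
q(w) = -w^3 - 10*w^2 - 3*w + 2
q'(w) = -3*w^2 - 20*w - 3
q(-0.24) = 2.16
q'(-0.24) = 1.63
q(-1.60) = -14.70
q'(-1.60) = 21.32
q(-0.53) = 0.93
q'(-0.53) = 6.76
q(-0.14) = 2.23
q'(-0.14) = -0.26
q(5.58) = -499.85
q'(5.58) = -208.01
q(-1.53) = -13.24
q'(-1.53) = 20.58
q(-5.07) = -109.52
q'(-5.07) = 21.29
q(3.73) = -200.21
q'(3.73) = -119.34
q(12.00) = -3202.00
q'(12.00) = -675.00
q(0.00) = 2.00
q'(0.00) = -3.00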